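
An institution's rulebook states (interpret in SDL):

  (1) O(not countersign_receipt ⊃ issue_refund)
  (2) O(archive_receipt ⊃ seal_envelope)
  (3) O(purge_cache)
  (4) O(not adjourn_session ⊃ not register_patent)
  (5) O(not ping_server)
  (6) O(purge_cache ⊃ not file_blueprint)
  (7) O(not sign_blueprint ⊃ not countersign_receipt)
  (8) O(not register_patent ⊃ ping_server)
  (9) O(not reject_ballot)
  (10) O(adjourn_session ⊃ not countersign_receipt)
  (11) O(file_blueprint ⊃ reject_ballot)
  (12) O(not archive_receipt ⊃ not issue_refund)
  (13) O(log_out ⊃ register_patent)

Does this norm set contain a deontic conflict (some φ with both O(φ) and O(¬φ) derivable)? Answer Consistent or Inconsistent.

Consistent

Premise 11 is O(file_blueprint ⊃ reject_ballot), but O(file_blueprint) is not derivable from the premises, so it does not yield O(reject_ballot).
So O(reject_ballot) is not derivable, and the apparent clash with O(not reject_ballot) does not arise.
A world satisfying every obligation exists (e.g. adjourn_session=true, archive_receipt=true, countersign_receipt=false, file_blueprint=false, issue_refund=true, log_out=false, ping_server=false, purge_cache=true, register_patent=true, reject_ballot=false, seal_envelope=true, sign_blueprint=false); no atom is both obligatory and forbidden, so the set is consistent.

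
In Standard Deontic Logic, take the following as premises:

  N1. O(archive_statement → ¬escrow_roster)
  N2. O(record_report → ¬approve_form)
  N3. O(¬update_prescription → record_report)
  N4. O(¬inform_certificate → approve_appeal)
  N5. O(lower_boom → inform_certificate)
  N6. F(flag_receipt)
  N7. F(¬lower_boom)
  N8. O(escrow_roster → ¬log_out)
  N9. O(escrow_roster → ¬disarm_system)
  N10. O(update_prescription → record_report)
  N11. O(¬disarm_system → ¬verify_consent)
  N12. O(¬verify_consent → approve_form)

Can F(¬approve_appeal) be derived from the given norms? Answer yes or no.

No

Premise 4 is O(¬inform_certificate → approve_appeal), but O(¬inform_certificate) is not derivable from the premises, so it does not yield O(approve_appeal).
No other premise forces O(approve_appeal). An ideal world satisfying every premise can still have ¬approve_appeal true, so F(¬approve_appeal) is not derivable.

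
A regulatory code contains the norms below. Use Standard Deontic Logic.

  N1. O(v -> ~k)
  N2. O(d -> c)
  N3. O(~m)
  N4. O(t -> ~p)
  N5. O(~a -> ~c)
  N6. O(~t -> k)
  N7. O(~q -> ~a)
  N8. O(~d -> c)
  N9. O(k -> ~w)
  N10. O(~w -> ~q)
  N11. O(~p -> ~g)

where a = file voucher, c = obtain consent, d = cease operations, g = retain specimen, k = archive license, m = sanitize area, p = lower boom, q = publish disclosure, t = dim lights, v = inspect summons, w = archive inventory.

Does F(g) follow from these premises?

Yes

By case analysis on d: premise 2 gives O(d -> c) and premise 8 gives O(~d -> c), so O(c) either way.
Premise 5, O(~a -> ~c), contraposes to O(c -> a); with O(c) we get O(a).
Premise 7 is O(~q -> ~a); contrapositively O(a -> q). Since O(a) holds, K gives O(q).
The contrapositive of premise 10 (O(~w -> ~q)) is O(q -> w), and O(q) is already established, so O(w).
Premise 9 is O(k -> ~w); contrapositively O(w -> ~k). Since O(w) holds, K gives O(~k).
Premise 6 is O(~t -> k); contrapositively O(~k -> t). Since O(~k) holds, K gives O(t).
Applying K to premise 4 (O(t -> ~p)) and O(t) yields O(~p).
With premise 11, O(~p -> ~g), the K-axiom yields O(~g).
Premises 1, 3 do not contribute to this derivation.
So O(~g) holds, i.e. F(g). The claim follows.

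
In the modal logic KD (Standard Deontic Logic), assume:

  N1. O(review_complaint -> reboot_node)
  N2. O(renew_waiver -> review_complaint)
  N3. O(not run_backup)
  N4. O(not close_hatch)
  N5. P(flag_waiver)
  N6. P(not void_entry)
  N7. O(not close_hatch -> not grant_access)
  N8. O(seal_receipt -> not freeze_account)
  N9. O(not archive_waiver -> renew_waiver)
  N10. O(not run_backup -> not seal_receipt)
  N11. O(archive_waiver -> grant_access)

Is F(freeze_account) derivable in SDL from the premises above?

Premise 8 is O(seal_receipt -> not freeze_account), but O(seal_receipt) is not derivable from the premises, so it does not yield O(not freeze_account).
No other premise forces O(not freeze_account). An ideal world satisfying every premise can still have freeze_account true, so F(freeze_account) is not derivable.

No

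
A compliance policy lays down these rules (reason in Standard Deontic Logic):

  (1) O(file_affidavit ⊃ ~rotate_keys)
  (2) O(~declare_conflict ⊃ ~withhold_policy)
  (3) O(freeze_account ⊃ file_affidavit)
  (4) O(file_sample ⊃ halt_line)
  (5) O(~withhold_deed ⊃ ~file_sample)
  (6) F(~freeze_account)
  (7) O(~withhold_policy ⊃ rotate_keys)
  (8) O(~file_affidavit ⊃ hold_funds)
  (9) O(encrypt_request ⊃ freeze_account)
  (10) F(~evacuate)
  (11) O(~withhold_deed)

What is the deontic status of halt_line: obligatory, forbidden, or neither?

Premise 4 is O(file_sample ⊃ halt_line), but O(file_sample) is not derivable from the premises, so it does not yield O(halt_line).
No premise or chain of K-axiom applications forces O(halt_line), and none forces O(~halt_line). So halt_line is neither obligatory nor forbidden under these norms.

Neither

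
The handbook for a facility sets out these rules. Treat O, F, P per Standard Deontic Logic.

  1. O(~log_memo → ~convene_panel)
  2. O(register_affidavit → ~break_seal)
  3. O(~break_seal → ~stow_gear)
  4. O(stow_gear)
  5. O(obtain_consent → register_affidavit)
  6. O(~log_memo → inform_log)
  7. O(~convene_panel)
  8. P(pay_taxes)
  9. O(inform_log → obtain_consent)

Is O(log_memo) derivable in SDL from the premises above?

From premise 4 we have O(stow_gear).
Premise 3, O(~break_seal → ~stow_gear), contraposes to O(stow_gear → break_seal); with O(stow_gear) we get O(break_seal).
Premise 2, O(register_affidavit → ~break_seal), contraposes to O(break_seal → ~register_affidavit); with O(break_seal) we get O(~register_affidavit).
The contrapositive of premise 5 (O(obtain_consent → register_affidavit)) is O(~register_affidavit → ~obtain_consent), and O(~register_affidavit) is already established, so O(~obtain_consent).
Premise 9, O(inform_log → obtain_consent), contraposes to O(~obtain_consent → ~inform_log); with O(~obtain_consent) we get O(~inform_log).
The contrapositive of premise 6 (O(~log_memo → inform_log)) is O(~inform_log → log_memo), and O(~inform_log) is already established, so O(log_memo).
Premises 1, 7, 8 do not contribute to this derivation.
So O(log_memo) follows.

Yes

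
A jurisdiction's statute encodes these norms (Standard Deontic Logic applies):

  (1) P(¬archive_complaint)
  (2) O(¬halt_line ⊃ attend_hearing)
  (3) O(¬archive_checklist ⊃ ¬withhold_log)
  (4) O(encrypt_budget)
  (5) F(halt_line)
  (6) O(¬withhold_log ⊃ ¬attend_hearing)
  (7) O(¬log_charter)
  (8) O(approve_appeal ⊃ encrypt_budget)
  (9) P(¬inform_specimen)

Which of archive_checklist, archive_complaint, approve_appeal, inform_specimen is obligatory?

archive_checklist

F(halt_line) at premise 5 means O(¬halt_line).
Premise 2 is O(¬halt_line ⊃ attend_hearing); since O(¬halt_line), deontic closure gives O(attend_hearing).
Premise 6 is O(¬withhold_log ⊃ ¬attend_hearing); contrapositively O(attend_hearing ⊃ withhold_log). Since O(attend_hearing) holds, K gives O(withhold_log).
Premise 3, O(¬archive_checklist ⊃ ¬withhold_log), contraposes to O(withhold_log ⊃ archive_checklist); with O(withhold_log) we get O(archive_checklist).
So O(archive_checklist) holds — archive_checklist is obligatory. None of the other listed options is made obligatory by any chain of premises.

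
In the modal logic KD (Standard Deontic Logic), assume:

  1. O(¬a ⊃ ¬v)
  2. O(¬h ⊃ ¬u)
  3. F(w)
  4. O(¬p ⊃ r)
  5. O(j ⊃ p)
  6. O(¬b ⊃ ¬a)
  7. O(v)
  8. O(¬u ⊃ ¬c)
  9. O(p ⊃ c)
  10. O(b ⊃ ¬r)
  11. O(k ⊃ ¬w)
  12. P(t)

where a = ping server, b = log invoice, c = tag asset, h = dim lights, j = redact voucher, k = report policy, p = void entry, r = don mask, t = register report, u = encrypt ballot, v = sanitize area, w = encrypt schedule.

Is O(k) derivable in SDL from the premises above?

Premise 11 is O(k ⊃ ¬w); even if O(¬w) held, inferring O(k) would be affirming the consequent — invalid.
No other premise forces O(k). An ideal world satisfying every premise can still have k false, so O(k) is not derivable.

No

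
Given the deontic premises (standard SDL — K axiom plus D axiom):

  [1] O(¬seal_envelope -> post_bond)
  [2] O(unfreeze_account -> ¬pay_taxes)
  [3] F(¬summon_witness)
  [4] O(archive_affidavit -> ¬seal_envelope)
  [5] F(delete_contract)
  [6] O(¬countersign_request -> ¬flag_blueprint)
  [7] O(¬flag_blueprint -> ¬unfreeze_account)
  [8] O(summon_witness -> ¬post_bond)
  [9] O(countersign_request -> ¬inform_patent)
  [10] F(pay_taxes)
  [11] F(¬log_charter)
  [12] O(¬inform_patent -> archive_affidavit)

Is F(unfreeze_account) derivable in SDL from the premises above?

F(¬summon_witness) at premise 3 means O(summon_witness).
With premise 8, O(summon_witness -> ¬post_bond), the K-axiom yields O(¬post_bond).
Premise 1, O(¬seal_envelope -> post_bond), contraposes to O(¬post_bond -> seal_envelope); with O(¬post_bond) we get O(seal_envelope).
Premise 4 is O(archive_affidavit -> ¬seal_envelope); contrapositively O(seal_envelope -> ¬archive_affidavit). Since O(seal_envelope) holds, K gives O(¬archive_affidavit).
Premise 12 is O(¬inform_patent -> archive_affidavit); contrapositively O(¬archive_affidavit -> inform_patent). Since O(¬archive_affidavit) holds, K gives O(inform_patent).
Premise 9 is O(countersign_request -> ¬inform_patent); contrapositively O(inform_patent -> ¬countersign_request). Since O(inform_patent) holds, K gives O(¬countersign_request).
From O(¬countersign_request) and premise 6, O(¬countersign_request -> ¬flag_blueprint), we obtain O(¬flag_blueprint).
Premise 7 is O(¬flag_blueprint -> ¬unfreeze_account); since O(¬flag_blueprint), deontic closure gives O(¬unfreeze_account).
Premises 2, 5, 10, 11 do not contribute to this derivation.
So O(¬unfreeze_account) holds, i.e. F(unfreeze_account). The claim follows.

Yes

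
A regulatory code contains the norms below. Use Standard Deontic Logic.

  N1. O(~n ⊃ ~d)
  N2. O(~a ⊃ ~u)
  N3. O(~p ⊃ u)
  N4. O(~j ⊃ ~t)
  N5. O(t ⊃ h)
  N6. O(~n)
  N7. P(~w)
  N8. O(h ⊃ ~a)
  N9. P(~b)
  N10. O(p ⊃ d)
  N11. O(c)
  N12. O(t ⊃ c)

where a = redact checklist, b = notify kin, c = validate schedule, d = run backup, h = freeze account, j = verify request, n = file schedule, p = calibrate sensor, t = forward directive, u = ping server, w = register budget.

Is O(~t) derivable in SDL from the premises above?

Yes

Premise 6 gives O(~n).
Premise 1 is O(~n ⊃ ~d); since O(~n), deontic closure gives O(~d).
The contrapositive of premise 10 (O(p ⊃ d)) is O(~d ⊃ ~p), and O(~d) is already established, so O(~p).
From O(~p) and premise 3, O(~p ⊃ u), we obtain O(u).
The contrapositive of premise 2 (O(~a ⊃ ~u)) is O(u ⊃ a), and O(u) is already established, so O(a).
The contrapositive of premise 8 (O(h ⊃ ~a)) is O(a ⊃ ~h), and O(a) is already established, so O(~h).
Premise 5, O(t ⊃ h), contraposes to O(~h ⊃ ~t); with O(~h) we get O(~t).
Premises 4, 7, 9, 11, 12 do not contribute to this derivation.
So O(~t) follows.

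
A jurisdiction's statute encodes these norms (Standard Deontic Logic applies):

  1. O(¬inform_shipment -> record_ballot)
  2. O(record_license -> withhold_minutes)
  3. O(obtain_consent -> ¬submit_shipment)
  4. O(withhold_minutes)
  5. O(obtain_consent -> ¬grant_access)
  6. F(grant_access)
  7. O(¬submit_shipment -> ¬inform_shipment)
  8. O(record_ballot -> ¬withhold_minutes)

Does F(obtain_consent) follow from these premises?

Premise 4 states O(withhold_minutes) outright.
Premise 8 is O(record_ballot -> ¬withhold_minutes); contrapositively O(withhold_minutes -> ¬record_ballot). Since O(withhold_minutes) holds, K gives O(¬record_ballot).
The contrapositive of premise 1 (O(¬inform_shipment -> record_ballot)) is O(¬record_ballot -> inform_shipment), and O(¬record_ballot) is already established, so O(inform_shipment).
Premise 7 is O(¬submit_shipment -> ¬inform_shipment); contrapositively O(inform_shipment -> submit_shipment). Since O(inform_shipment) holds, K gives O(submit_shipment).
Premise 3, O(obtain_consent -> ¬submit_shipment), contraposes to O(submit_shipment -> ¬obtain_consent); with O(submit_shipment) we get O(¬obtain_consent).
Premises 2, 5, 6 do not contribute to this derivation.
So O(¬obtain_consent) holds, i.e. F(obtain_consent). The claim follows.

Yes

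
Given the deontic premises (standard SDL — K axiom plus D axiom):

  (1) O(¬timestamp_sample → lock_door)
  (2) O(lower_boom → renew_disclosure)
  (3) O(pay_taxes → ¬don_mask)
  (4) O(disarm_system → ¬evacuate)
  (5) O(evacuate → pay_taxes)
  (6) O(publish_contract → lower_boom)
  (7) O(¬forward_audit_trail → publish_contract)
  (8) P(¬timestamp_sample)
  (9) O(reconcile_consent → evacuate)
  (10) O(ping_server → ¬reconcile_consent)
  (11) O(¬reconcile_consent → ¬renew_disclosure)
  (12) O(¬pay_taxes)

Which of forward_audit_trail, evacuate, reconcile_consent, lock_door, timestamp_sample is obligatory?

forward_audit_trail

Premise 12 gives O(¬pay_taxes).
Premise 5 is O(evacuate → pay_taxes); contrapositively O(¬pay_taxes → ¬evacuate). Since O(¬pay_taxes) holds, K gives O(¬evacuate).
Premise 9 is O(reconcile_consent → evacuate); contrapositively O(¬evacuate → ¬reconcile_consent). Since O(¬evacuate) holds, K gives O(¬reconcile_consent).
From O(¬reconcile_consent) and premise 11, O(¬reconcile_consent → ¬renew_disclosure), we obtain O(¬renew_disclosure).
The contrapositive of premise 2 (O(lower_boom → renew_disclosure)) is O(¬renew_disclosure → ¬lower_boom), and O(¬renew_disclosure) is already established, so O(¬lower_boom).
Premise 6 is O(publish_contract → lower_boom); contrapositively O(¬lower_boom → ¬publish_contract). Since O(¬lower_boom) holds, K gives O(¬publish_contract).
Premise 7 is O(¬forward_audit_trail → publish_contract); contrapositively O(¬publish_contract → forward_audit_trail). Since O(¬publish_contract) holds, K gives O(forward_audit_trail).
So O(forward_audit_trail) holds — forward_audit_trail is obligatory. None of the other listed options is made obligatory by any chain of premises.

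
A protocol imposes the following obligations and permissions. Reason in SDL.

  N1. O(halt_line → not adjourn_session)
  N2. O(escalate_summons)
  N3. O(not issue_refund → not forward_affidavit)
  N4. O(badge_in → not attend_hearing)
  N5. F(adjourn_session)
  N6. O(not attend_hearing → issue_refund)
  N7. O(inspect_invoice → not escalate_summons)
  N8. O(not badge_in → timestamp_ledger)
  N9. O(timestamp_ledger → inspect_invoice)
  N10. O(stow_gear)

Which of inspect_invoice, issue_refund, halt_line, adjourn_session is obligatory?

issue_refund

From premise 2 we have O(escalate_summons).
Premise 7 is O(inspect_invoice → not escalate_summons); contrapositively O(escalate_summons → not inspect_invoice). Since O(escalate_summons) holds, K gives O(not inspect_invoice).
Premise 9 is O(timestamp_ledger → inspect_invoice); contrapositively O(not inspect_invoice → not timestamp_ledger). Since O(not inspect_invoice) holds, K gives O(not timestamp_ledger).
Premise 8 is O(not badge_in → timestamp_ledger); contrapositively O(not timestamp_ledger → badge_in). Since O(not timestamp_ledger) holds, K gives O(badge_in).
Premise 4 is O(badge_in → not attend_hearing); since O(badge_in), deontic closure gives O(not attend_hearing).
Applying K to premise 6 (O(not attend_hearing → issue_refund)) and O(not attend_hearing) yields O(issue_refund).
So O(issue_refund) holds — issue_refund is obligatory. None of the other listed options is made obligatory by any chain of premises.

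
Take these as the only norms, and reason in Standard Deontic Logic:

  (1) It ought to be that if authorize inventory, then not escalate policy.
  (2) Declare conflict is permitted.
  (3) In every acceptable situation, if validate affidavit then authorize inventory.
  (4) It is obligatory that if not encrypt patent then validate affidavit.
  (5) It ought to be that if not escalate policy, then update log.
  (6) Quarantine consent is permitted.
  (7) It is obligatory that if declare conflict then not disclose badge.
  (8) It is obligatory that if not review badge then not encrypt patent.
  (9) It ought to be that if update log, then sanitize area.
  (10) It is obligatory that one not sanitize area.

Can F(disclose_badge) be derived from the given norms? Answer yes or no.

Premise 7 is O(declare_conflict → ¬disclose_badge), but O(declare_conflict) is not derivable from the premises (the permission P(declare_conflict) asserts only ¬O(¬declare_conflict), not O(declare_conflict)), so it does not yield O(¬disclose_badge).
No other premise forces O(¬disclose_badge). An ideal world satisfying every premise can still have disclose_badge true, so F(disclose_badge) is not derivable.

No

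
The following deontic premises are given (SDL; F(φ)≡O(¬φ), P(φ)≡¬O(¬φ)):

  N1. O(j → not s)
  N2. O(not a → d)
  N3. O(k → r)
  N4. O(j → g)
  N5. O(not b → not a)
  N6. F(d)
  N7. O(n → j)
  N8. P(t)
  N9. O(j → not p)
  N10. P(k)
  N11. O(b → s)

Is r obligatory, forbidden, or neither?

Neither

Premise 3 is O(k → r), but O(k) is not derivable from the premises (the permission P(k) asserts only not O(not k), not O(k)), so it does not yield O(r).
No premise or chain of K-axiom applications forces O(r), and none forces O(not r). So r is neither obligatory nor forbidden under these norms.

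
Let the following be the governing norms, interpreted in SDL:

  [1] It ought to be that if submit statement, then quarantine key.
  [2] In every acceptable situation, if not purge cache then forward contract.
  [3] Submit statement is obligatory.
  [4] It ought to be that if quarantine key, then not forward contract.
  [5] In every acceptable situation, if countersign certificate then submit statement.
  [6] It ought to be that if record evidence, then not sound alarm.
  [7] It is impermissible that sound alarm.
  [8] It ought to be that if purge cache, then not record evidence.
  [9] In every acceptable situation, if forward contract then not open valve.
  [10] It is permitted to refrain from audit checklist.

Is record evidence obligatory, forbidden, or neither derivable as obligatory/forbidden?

From premise 3 we have O(submit_statement).
With premise 1, O(submit_statement → quarantine_key), the K-axiom yields O(quarantine_key).
Applying K to premise 4 (O(quarantine_key → ¬forward_contract)) and O(quarantine_key) yields O(¬forward_contract).
Premise 2 is O(¬purge_cache → forward_contract); contrapositively O(¬forward_contract → purge_cache). Since O(¬forward_contract) holds, K gives O(purge_cache).
Premise 8 is O(purge_cache → ¬record_evidence); since O(purge_cache), deontic closure gives O(¬record_evidence).
Premises 5, 6, 7, 9, 10 do not contribute to this derivation.
Thus O(¬record_evidence), which is F(record_evidence): record_evidence is forbidden.

Forbidden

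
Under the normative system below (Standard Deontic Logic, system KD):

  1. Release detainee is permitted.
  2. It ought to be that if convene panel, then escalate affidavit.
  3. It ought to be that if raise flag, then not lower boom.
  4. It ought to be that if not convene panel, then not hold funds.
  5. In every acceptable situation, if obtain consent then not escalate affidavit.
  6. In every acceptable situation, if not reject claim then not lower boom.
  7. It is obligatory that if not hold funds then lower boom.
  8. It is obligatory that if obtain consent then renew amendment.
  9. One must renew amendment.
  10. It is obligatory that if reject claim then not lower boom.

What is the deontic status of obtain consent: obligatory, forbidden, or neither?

Forbidden

By case analysis on ¬reject_claim: premise 6 gives O(¬reject_claim → ¬lower_boom) and premise 10 gives O(reject_claim → ¬lower_boom), so O(¬lower_boom) either way.
Premise 7, O(¬hold_funds → lower_boom), contraposes to O(¬lower_boom → hold_funds); with O(¬lower_boom) we get O(hold_funds).
The contrapositive of premise 4 (O(¬convene_panel → ¬hold_funds)) is O(hold_funds → convene_panel), and O(hold_funds) is already established, so O(convene_panel).
Applying K to premise 2 (O(convene_panel → escalate_affidavit)) and O(convene_panel) yields O(escalate_affidavit).
The contrapositive of premise 5 (O(obtain_consent → ¬escalate_affidavit)) is O(escalate_affidavit → ¬obtain_consent), and O(escalate_affidavit) is already established, so O(¬obtain_consent).
Premises 1, 3, 8, 9 do not contribute to this derivation.
Thus O(¬obtain_consent), which is F(obtain_consent): obtain_consent is forbidden.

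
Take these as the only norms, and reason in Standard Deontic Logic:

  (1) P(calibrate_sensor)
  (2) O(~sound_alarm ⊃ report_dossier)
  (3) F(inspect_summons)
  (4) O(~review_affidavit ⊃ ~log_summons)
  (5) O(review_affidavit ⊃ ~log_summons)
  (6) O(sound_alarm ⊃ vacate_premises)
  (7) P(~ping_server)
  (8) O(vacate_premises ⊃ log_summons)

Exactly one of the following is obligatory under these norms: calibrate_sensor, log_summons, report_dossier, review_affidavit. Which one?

report_dossier

By case analysis on ~review_affidavit: premise 4 gives O(~review_affidavit ⊃ ~log_summons) and premise 5 gives O(review_affidavit ⊃ ~log_summons), so O(~log_summons) either way.
Premise 8 is O(vacate_premises ⊃ log_summons); contrapositively O(~log_summons ⊃ ~vacate_premises). Since O(~log_summons) holds, K gives O(~vacate_premises).
The contrapositive of premise 6 (O(sound_alarm ⊃ vacate_premises)) is O(~vacate_premises ⊃ ~sound_alarm), and O(~vacate_premises) is already established, so O(~sound_alarm).
Applying K to premise 2 (O(~sound_alarm ⊃ report_dossier)) and O(~sound_alarm) yields O(report_dossier).
So O(report_dossier) holds — report_dossier is obligatory. None of the other listed options is made obligatory by any chain of premises.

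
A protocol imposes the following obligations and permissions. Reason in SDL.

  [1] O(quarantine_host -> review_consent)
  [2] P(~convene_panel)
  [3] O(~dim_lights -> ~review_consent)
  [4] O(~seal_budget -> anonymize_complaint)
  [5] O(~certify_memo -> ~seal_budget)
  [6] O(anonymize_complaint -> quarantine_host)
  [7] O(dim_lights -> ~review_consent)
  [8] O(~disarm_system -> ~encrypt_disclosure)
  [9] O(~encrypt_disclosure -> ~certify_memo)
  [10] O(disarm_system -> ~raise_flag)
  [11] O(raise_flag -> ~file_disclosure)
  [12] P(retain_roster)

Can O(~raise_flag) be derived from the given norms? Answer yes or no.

Yes

By case analysis on dim_lights: premise 7 gives O(dim_lights -> ~review_consent) and premise 3 gives O(~dim_lights -> ~review_consent), so O(~review_consent) either way.
The contrapositive of premise 1 (O(quarantine_host -> review_consent)) is O(~review_consent -> ~quarantine_host), and O(~review_consent) is already established, so O(~quarantine_host).
The contrapositive of premise 6 (O(anonymize_complaint -> quarantine_host)) is O(~quarantine_host -> ~anonymize_complaint), and O(~quarantine_host) is already established, so O(~anonymize_complaint).
The contrapositive of premise 4 (O(~seal_budget -> anonymize_complaint)) is O(~anonymize_complaint -> seal_budget), and O(~anonymize_complaint) is already established, so O(seal_budget).
The contrapositive of premise 5 (O(~certify_memo -> ~seal_budget)) is O(seal_budget -> certify_memo), and O(seal_budget) is already established, so O(certify_memo).
The contrapositive of premise 9 (O(~encrypt_disclosure -> ~certify_memo)) is O(certify_memo -> encrypt_disclosure), and O(certify_memo) is already established, so O(encrypt_disclosure).
Premise 8 is O(~disarm_system -> ~encrypt_disclosure); contrapositively O(encrypt_disclosure -> disarm_system). Since O(encrypt_disclosure) holds, K gives O(disarm_system).
Applying K to premise 10 (O(disarm_system -> ~raise_flag)) and O(disarm_system) yields O(~raise_flag).
Premises 2, 11, 12 do not contribute to this derivation.
So O(~raise_flag) follows.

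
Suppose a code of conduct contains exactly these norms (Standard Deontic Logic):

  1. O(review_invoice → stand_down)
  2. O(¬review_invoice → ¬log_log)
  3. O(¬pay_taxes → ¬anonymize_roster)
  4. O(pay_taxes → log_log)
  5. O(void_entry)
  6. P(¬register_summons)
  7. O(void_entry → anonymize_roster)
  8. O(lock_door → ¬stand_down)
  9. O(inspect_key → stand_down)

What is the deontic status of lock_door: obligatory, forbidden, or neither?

Forbidden

Premise 5 gives O(void_entry).
From O(void_entry) and premise 7, O(void_entry → anonymize_roster), we obtain O(anonymize_roster).
The contrapositive of premise 3 (O(¬pay_taxes → ¬anonymize_roster)) is O(anonymize_roster → pay_taxes), and O(anonymize_roster) is already established, so O(pay_taxes).
Premise 4 is O(pay_taxes → log_log); since O(pay_taxes), deontic closure gives O(log_log).
The contrapositive of premise 2 (O(¬review_invoice → ¬log_log)) is O(log_log → review_invoice), and O(log_log) is already established, so O(review_invoice).
Applying K to premise 1 (O(review_invoice → stand_down)) and O(review_invoice) yields O(stand_down).
Premise 8 is O(lock_door → ¬stand_down); contrapositively O(stand_down → ¬lock_door). Since O(stand_down) holds, K gives O(¬lock_door).
Premises 6, 9 do not contribute to this derivation.
Thus O(¬lock_door), which is F(lock_door): lock_door is forbidden.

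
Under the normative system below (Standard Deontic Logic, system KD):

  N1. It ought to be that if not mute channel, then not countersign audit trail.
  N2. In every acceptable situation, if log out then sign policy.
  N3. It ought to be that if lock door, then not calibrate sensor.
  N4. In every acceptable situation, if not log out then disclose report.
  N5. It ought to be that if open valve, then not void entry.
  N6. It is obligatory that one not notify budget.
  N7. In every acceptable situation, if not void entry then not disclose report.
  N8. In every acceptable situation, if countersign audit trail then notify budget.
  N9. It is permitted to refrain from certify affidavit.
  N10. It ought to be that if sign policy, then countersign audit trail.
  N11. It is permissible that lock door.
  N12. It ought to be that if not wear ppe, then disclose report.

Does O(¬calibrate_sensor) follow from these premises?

No

Premise 3 is O(lock_door → ¬calibrate_sensor), but O(lock_door) is not derivable from the premises (the permission P(lock_door) asserts only ¬O(¬lock_door), not O(lock_door)), so it does not yield O(¬calibrate_sensor).
No other premise forces O(¬calibrate_sensor). An ideal world satisfying every premise can still have ¬calibrate_sensor false, so O(¬calibrate_sensor) is not derivable.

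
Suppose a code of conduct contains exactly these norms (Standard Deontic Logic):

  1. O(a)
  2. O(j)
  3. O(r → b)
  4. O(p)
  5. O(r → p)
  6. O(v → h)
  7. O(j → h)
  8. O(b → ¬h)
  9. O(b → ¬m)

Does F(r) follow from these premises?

Yes

Premise 2 gives O(j).
Premise 7 is O(j → h); since O(j), deontic closure gives O(h).
Premise 8 is O(b → ¬h); contrapositively O(h → ¬b). Since O(h) holds, K gives O(¬b).
Premise 3 is O(r → b); contrapositively O(¬b → ¬r). Since O(¬b) holds, K gives O(¬r).
Premises 1, 4, 5, 6, 9 do not contribute to this derivation.
So O(¬r) holds, i.e. F(r). The claim follows.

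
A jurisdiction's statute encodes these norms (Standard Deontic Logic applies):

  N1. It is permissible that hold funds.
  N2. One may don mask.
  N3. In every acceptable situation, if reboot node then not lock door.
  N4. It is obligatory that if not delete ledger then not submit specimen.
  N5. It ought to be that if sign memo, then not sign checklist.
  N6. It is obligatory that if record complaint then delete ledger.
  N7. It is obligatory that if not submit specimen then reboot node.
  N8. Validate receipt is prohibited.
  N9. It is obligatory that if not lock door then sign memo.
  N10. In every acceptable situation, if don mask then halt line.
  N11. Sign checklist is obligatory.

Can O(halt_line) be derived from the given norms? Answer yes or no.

Premise 10 is O(don_mask → halt_line), but O(don_mask) is not derivable from the premises (the permission P(don_mask) asserts only ¬O(¬don_mask), not O(don_mask)), so it does not yield O(halt_line).
No other premise forces O(halt_line). An ideal world satisfying every premise can still have halt_line false, so O(halt_line) is not derivable.

No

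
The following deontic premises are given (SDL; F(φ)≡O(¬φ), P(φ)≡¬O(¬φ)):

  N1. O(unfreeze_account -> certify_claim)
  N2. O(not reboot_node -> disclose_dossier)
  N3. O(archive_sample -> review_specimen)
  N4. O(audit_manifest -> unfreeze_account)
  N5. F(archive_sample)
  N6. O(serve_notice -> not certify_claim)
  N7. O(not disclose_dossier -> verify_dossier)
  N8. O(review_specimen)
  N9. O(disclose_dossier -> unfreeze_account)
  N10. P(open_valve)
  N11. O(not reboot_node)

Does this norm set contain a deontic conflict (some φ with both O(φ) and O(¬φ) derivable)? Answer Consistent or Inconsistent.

Consistent

Premise 3 is O(archive_sample -> review_specimen); even if O(review_specimen) held, inferring O(archive_sample) would be affirming the consequent — invalid.
So O(archive_sample) is not derivable, and the apparent clash with O(not archive_sample) does not arise.
A world satisfying every obligation exists (e.g. archive_sample=false, audit_manifest=false, certify_claim=true, disclose_dossier=true, open_valve=false, reboot_node=false, review_specimen=true, serve_notice=false, unfreeze_account=true, verify_dossier=false); no atom is both obligatory and forbidden, so the set is consistent.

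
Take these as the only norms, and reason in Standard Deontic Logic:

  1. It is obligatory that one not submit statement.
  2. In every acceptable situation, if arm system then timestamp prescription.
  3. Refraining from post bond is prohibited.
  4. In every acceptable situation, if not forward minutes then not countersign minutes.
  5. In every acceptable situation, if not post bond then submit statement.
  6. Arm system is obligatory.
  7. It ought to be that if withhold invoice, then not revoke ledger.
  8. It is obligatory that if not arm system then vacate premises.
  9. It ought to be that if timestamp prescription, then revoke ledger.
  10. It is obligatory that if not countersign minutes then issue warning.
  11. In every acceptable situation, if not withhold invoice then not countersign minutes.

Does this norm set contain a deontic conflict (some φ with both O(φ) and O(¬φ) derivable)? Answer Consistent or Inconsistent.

Consistent

Premise 5 is O(¬post_bond → submit_statement), but O(¬post_bond) is not derivable from the premises, so it does not yield O(submit_statement).
So O(submit_statement) is not derivable, and the apparent clash with O(¬submit_statement) does not arise.
A world satisfying every obligation exists (e.g. arm_system=true, countersign_minutes=false, forward_minutes=false, issue_warning=true, post_bond=true, revoke_ledger=true, submit_statement=false, timestamp_prescription=true, vacate_premises=false, withhold_invoice=false); no atom is both obligatory and forbidden, so the set is consistent.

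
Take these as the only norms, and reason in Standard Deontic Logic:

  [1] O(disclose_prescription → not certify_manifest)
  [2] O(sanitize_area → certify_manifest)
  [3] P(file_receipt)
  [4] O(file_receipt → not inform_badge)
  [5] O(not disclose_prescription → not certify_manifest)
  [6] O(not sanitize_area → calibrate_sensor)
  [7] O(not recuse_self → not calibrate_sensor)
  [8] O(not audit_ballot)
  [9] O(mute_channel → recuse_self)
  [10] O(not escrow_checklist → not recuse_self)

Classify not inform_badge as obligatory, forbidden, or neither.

Neither

Premise 4 is O(file_receipt → not inform_badge), but O(file_receipt) is not derivable from the premises (the permission P(file_receipt) asserts only not O(not file_receipt), not O(file_receipt)), so it does not yield O(not inform_badge).
No premise or chain of K-axiom applications forces O(not inform_badge), and none forces O(inform_badge). So not inform_badge is neither obligatory nor forbidden under these norms.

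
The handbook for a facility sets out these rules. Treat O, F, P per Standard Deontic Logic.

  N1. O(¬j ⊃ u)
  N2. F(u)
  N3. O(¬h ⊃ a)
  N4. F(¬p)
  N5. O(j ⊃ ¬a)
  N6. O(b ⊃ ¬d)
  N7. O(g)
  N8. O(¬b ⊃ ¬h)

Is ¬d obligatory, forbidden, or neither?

Obligatory

F(u) at premise 2 means O(¬u).
The contrapositive of premise 1 (O(¬j ⊃ u)) is O(¬u ⊃ j), and O(¬u) is already established, so O(j).
Premise 5 is O(j ⊃ ¬a); since O(j), deontic closure gives O(¬a).
Premise 3, O(¬h ⊃ a), contraposes to O(¬a ⊃ h); with O(¬a) we get O(h).
Premise 8 is O(¬b ⊃ ¬h); contrapositively O(h ⊃ b). Since O(h) holds, K gives O(b).
From O(b) and premise 6, O(b ⊃ ¬d), we obtain O(¬d).
Premises 4, 7 do not contribute to this derivation.
Hence ¬d is obligatory.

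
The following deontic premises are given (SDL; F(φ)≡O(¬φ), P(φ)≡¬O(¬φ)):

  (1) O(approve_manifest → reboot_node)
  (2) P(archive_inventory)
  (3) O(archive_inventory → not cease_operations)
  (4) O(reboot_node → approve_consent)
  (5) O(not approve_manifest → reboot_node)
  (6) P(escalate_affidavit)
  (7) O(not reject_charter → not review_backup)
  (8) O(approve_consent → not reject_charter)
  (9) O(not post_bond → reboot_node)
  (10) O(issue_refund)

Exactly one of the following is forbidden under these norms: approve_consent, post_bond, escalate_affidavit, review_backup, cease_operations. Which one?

review_backup

Premises 1 and 5 are O(approve_manifest → reboot_node) and O(not approve_manifest → reboot_node); every ideal world satisfies approve_manifest or not approve_manifest, so in either case reboot_node holds — hence O(reboot_node).
From O(reboot_node) and premise 4, O(reboot_node → approve_consent), we obtain O(approve_consent).
Applying K to premise 8 (O(approve_consent → not reject_charter)) and O(approve_consent) yields O(not reject_charter).
Applying K to premise 7 (O(not reject_charter → not review_backup)) and O(not reject_charter) yields O(not review_backup).
So O(not review_backup) holds, i.e. review_backup is forbidden. None of the other listed options is forbidden under the premises.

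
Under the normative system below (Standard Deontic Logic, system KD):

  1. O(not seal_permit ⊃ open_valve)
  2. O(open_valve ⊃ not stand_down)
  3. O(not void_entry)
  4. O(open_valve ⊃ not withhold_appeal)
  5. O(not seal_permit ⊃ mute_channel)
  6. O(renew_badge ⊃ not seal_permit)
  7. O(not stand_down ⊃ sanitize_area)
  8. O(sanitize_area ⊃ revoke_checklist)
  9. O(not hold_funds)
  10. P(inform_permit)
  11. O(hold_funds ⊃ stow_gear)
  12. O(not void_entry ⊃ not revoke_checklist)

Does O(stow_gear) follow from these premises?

No

Premise 11 is O(hold_funds ⊃ stow_gear), but O(hold_funds) is not derivable from the premises, so it does not yield O(stow_gear).
No other premise forces O(stow_gear). An ideal world satisfying every premise can still have stow_gear false, so O(stow_gear) is not derivable.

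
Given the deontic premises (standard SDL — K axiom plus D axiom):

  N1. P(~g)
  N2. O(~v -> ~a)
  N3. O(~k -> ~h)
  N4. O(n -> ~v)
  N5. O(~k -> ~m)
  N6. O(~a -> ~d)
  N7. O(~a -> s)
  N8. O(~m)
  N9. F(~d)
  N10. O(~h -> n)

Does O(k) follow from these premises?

Yes

F(~d) at premise 9 means O(d).
Premise 6 is O(~a -> ~d); contrapositively O(d -> a). Since O(d) holds, K gives O(a).
Premise 2 is O(~v -> ~a); contrapositively O(a -> v). Since O(a) holds, K gives O(v).
Premise 4 is O(n -> ~v); contrapositively O(v -> ~n). Since O(v) holds, K gives O(~n).
The contrapositive of premise 10 (O(~h -> n)) is O(~n -> h), and O(~n) is already established, so O(h).
Premise 3, O(~k -> ~h), contraposes to O(h -> k); with O(h) we get O(k).
Premises 1, 5, 7, 8 do not contribute to this derivation.
So O(k) follows.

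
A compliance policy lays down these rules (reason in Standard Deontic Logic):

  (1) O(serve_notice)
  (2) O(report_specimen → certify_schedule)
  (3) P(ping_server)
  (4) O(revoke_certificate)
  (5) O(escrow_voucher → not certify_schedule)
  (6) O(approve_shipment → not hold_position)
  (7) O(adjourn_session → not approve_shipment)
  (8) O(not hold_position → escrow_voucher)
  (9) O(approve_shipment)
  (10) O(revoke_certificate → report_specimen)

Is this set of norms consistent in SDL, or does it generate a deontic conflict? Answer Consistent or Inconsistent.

Premise 4 gives O(revoke_certificate).
Applying K to premise 10 (O(revoke_certificate → report_specimen)) and O(revoke_certificate) yields O(report_specimen).
From O(report_specimen) and premise 2, O(report_specimen → certify_schedule), we obtain O(certify_schedule).
Premise 5, O(escrow_voucher → not certify_schedule), contraposes to O(certify_schedule → not escrow_voucher); with O(certify_schedule) we get O(not escrow_voucher).
Premise 8, O(not hold_position → escrow_voucher), contraposes to O(not escrow_voucher → hold_position); with O(not escrow_voucher) we get O(hold_position).
Premise 6, O(approve_shipment → not hold_position), contraposes to O(hold_position → not approve_shipment); with O(hold_position) we get O(not approve_shipment).
But premise 9 directly asserts O(approve_shipment).
We now have both O(not approve_shipment) and O(approve_shipment) — approve_shipment is simultaneously obligatory and forbidden, violating the D-axiom.

Inconsistent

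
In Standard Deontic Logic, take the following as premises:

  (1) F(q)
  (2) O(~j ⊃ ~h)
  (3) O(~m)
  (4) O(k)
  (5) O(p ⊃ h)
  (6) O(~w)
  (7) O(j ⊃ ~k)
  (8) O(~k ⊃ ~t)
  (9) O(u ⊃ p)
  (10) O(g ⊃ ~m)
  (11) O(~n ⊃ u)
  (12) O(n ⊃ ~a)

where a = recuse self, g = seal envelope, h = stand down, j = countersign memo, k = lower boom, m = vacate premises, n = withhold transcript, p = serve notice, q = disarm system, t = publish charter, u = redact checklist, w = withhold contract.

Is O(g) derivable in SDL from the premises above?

Premise 10 is O(g ⊃ ~m); even if O(~m) held, inferring O(g) would be affirming the consequent — invalid.
No other premise forces O(g). An ideal world satisfying every premise can still have g false, so O(g) is not derivable.

No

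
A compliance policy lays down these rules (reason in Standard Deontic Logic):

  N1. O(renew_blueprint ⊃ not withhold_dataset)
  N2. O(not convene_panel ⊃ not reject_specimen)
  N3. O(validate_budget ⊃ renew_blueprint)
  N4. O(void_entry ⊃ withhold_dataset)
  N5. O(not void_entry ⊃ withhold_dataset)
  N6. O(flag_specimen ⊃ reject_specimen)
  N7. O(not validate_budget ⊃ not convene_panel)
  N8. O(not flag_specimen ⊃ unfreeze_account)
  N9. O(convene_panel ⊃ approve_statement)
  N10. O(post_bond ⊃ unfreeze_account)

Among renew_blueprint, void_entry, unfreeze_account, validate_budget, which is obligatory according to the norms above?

unfreeze_account

Premises 4 and 5 cover both cases: O(void_entry ⊃ withhold_dataset) and O(not void_entry ⊃ withhold_dataset). Since void_entry ∨ not void_entry is a tautology, O(withhold_dataset) follows.
The contrapositive of premise 1 (O(renew_blueprint ⊃ not withhold_dataset)) is O(withhold_dataset ⊃ not renew_blueprint), and O(withhold_dataset) is already established, so O(not renew_blueprint).
The contrapositive of premise 3 (O(validate_budget ⊃ renew_blueprint)) is O(not renew_blueprint ⊃ not validate_budget), and O(not renew_blueprint) is already established, so O(not validate_budget).
Premise 7 is O(not validate_budget ⊃ not convene_panel); since O(not validate_budget), deontic closure gives O(not convene_panel).
Applying K to premise 2 (O(not convene_panel ⊃ not reject_specimen)) and O(not convene_panel) yields O(not reject_specimen).
Premise 6 is O(flag_specimen ⊃ reject_specimen); contrapositively O(not reject_specimen ⊃ not flag_specimen). Since O(not reject_specimen) holds, K gives O(not flag_specimen).
With premise 8, O(not flag_specimen ⊃ unfreeze_account), the K-axiom yields O(unfreeze_account).
So O(unfreeze_account) holds — unfreeze_account is obligatory. None of the other listed options is made obligatory by any chain of premises.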